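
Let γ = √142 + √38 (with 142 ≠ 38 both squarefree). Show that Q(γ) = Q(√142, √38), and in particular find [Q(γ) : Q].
[Q(γ) : Q] = 4 (equivalently, Q(γ) = Q(√142, √38))

Obviously Q(γ) ⊆ Q(√142, √38), and [Q(√142, √38):Q] = 4 (since 142, 38 are distinct squarefree integers > 1 with 5396 not a perfect square). To show equality we compute the minimal polynomial of γ. From γ = √142 + √38: γ^2 = 142 + 2√(5396) + 38 = 180 + 2√(5396), so γ^2 - 180 = 2√(5396); squaring, (γ^2 - 180)^2 = 4·5396, i.e. γ^4 - 360γ^2 + 32400 - 21584 = 0, i.e. γ^4 - 360γ^2 + 10816 = 0. So γ is a root of x^4 - 360x^2 + 10816. This polynomial is irreducible over Q: it has no rational root (each ±√142 ± √38 is irrational), and any factorization into two quadratics over Q would force √(5396) ∈ Q (pairing opposite roots) or √142, √38 ∈ Q (other pairings), all impossible. Hence [Q(γ):Q] = 4 = [Q(√142, √38):Q], so Q(γ) = Q(√142, √38).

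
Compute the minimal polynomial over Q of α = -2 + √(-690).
m_α(x) = x^2 + 4x + 694

From α + 2 = √(-690), squaring gives (α + 2)^2 = -690, i.e. α^2 + 4α + 4 = -690, so α^2 + 4α + 694 = 0. The discriminant of x^2 + 4x + 694 is (4)^2 - 4·(694) = 16 - 2776 = -2760, and 4·(-690) is not a perfect square in Q since -690 is squarefree and ≠ 1. Hence x^2 + 4x + 694 is irreducible over Q and is the minimal polynomial of α.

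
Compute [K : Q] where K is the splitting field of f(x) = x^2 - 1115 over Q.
[K : Q] = 2

f(x) = x^2 - 1115 factors as (x - √1115)(x + √1115). The splitting field is K = Q(√1115). Since 1115 is squarefree and > 1, it is not a perfect square, so x^2 - 1115 is irreducible over Q and [Q(√1115) : Q] = 2. Hence [K : Q] = 2.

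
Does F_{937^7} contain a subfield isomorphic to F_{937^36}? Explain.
No: F_{937^36} is not a subfield of F_{937^7}

F_{p^m} embeds in F_{p^n} iff m | n. Here 36 ∤ 7 (since 7 = 0·36 + 7 with remainder 7 ≠ 0), so F_{937^36} is not a subfield of F_{937^7}. Equivalently: if it were, the tower law would give 36 = [F_{937^36}:F_937] dividing [F_{937^7}:F_937] = 7, contradiction.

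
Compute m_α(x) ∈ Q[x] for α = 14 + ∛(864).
m_α(x) = x^3 - 42x^2 + 588x - 3608

Set β = α - 14 = ∛(864), so β^3 = 864. Then (α - 14)^3 - 864 = 0, i.e. α is a root of g(x) = (x - 14)^3 - 864 = x^3 - 42x^2 + 588x - 3608. Since g(x) = h(x - 14) where h(x) = x^3 - 864, and h is irreducible over Q (because 864 is not a perfect cube, so h has no rational root, and a monic cubic with no rational root is irreducible), g is also irreducible (irreducibility is preserved under the substitution x → x - 14). Hence m_α(x) = x^3 - 42x^2 + 588x - 3608.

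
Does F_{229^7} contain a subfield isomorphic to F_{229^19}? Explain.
No: F_{229^19} is not a subfield of F_{229^7}

F_{p^m} embeds in F_{p^n} iff m | n. Here 19 ∤ 7 (since 7 = 0·19 + 7 with remainder 7 ≠ 0), so F_{229^19} is not a subfield of F_{229^7}. Equivalently: if it were, the tower law would give 19 = [F_{229^19}:F_229] dividing [F_{229^7}:F_229] = 7, contradiction.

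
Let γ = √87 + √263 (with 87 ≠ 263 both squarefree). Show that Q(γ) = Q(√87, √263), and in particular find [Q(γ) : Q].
[Q(γ) : Q] = 4 (equivalently, Q(γ) = Q(√87, √263))

Obviously Q(γ) ⊆ Q(√87, √263), and [Q(√87, √263):Q] = 4 (since 87, 263 are distinct squarefree integers > 1 with 22881 not a perfect square). To show equality we compute the minimal polynomial of γ. From γ = √87 + √263: γ^2 = 87 + 2√(22881) + 263 = 350 + 2√(22881), so γ^2 - 350 = 2√(22881); squaring, (γ^2 - 350)^2 = 4·22881, i.e. γ^4 - 700γ^2 + 122500 - 91524 = 0, i.e. γ^4 - 700γ^2 + 30976 = 0. So γ is a root of x^4 - 700x^2 + 30976. This polynomial is irreducible over Q: it has no rational root (each ±√87 ± √263 is irrational), and any factorization into two quadratics over Q would force √(22881) ∈ Q (pairing opposite roots) or √87, √263 ∈ Q (other pairings), all impossible. Hence [Q(γ):Q] = 4 = [Q(√87, √263):Q], so Q(γ) = Q(√87, √263).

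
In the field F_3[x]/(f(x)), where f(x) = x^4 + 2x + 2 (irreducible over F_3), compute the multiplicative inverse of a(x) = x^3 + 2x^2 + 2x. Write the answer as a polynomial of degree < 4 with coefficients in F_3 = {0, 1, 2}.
a(x)^(-1) ≡ 2x^3 + x^2 + x (mod f(x))

Since f is irreducible over F_3, F_3[x]/(f) is a field and a(x) ≠ 0 has an inverse. Apply the extended Euclidean algorithm to f(x) and a(x) in F_3[x]: f(x) = (x + 1)·a(x) + (2x^2 + 2);  a(x) = (2x + 1)·(2x^2 + 2) + (x + 1);  (2x^2 + 2) = (2x + 1)·(x + 1) + (1). The last nonzero remainder is the constant 1 = gcd(f, a) in F_3. Back-substituting through the division chain expresses 1 = s(x)·a(x) + t(x)·f(x) with s(x) ≡ 2x^3 + x^2 + x (mod f), so a(x)^(-1) ≡ s(x) = 2x^3 + x^2 + x (mod f). Check: (x^3 + 2x^2 + 2x)·(2x^3 + x^2 + x) = 2x^6 + 2x^5 + x^4 + x^3 + 2x^2 ≡ 1 (mod x^4 + 2x + 2).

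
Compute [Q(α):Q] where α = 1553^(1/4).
[Q(α):Q] = 4

α is a root of x^4 - 1553. By Eisenstein's criterion at the prime p = 1553 (which divides the constant term 1553 but p^2 = 2411809 does not, since 1553 is squarefree), x^4 - 1553 is irreducible over Q. Hence [Q(α):Q] = 4.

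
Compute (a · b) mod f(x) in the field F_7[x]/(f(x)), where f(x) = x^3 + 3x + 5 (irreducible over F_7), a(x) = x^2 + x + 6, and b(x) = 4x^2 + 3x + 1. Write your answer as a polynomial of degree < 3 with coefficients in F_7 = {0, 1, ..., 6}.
a · b ≡ 2x^2 + 6x + 6 (mod f(x))

Multiply in F_7[x]: a(x)·b(x) = (x^2 + x + 6)·(4x^2 + 3x + 1) = 4x^4 + 5x + 6. This has degree ≥ 3, so divide by f(x) over F_7: 4x^4 + 5x + 6 = (4x)·(x^3 + 3x + 5) + (2x^2 + 6x + 6). Hence a·b ≡ 2x^2 + 6x + 6 (mod f). (F_7[x]/(f) is a field with 7^3 = 343 elements since f is irreducible of degree 3.)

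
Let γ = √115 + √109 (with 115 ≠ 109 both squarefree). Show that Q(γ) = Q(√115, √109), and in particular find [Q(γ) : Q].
[Q(γ) : Q] = 4 (equivalently, Q(γ) = Q(√115, √109))

Obviously Q(γ) ⊆ Q(√115, √109), and [Q(√115, √109):Q] = 4 (since 115, 109 are distinct squarefree integers > 1 with 12535 not a perfect square). To show equality we compute the minimal polynomial of γ. From γ = √115 + √109: γ^2 = 115 + 2√(12535) + 109 = 224 + 2√(12535), so γ^2 - 224 = 2√(12535); squaring, (γ^2 - 224)^2 = 4·12535, i.e. γ^4 - 448γ^2 + 50176 - 50140 = 0, i.e. γ^4 - 448γ^2 + 36 = 0. So γ is a root of x^4 - 448x^2 + 36. This polynomial is irreducible over Q: it has no rational root (each ±√115 ± √109 is irrational), and any factorization into two quadratics over Q would force √(12535) ∈ Q (pairing opposite roots) or √115, √109 ∈ Q (other pairings), all impossible. Hence [Q(γ):Q] = 4 = [Q(√115, √109):Q], so Q(γ) = Q(√115, √109).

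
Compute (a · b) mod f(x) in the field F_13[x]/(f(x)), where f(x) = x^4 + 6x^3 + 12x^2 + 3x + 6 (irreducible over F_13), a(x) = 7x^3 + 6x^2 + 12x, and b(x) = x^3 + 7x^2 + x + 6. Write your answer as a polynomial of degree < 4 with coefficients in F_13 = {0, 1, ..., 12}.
a · b ≡ 2x^3 + 9x^2 + 11x + 8 (mod f(x))

Multiply in F_13[x]: a(x)·b(x) = (7x^3 + 6x^2 + 12x)·(x^3 + 7x^2 + x + 6) = 7x^6 + 3x^5 + 9x^4 + 2x^3 + 9x^2 + 7x. This has degree ≥ 4, so divide by f(x) over F_13: 7x^6 + 3x^5 + 9x^4 + 2x^3 + 9x^2 + 7x = (7x^2 + 3)·(x^4 + 6x^3 + 12x^2 + 3x + 6) + (2x^3 + 9x^2 + 11x + 8). Hence a·b ≡ 2x^3 + 9x^2 + 11x + 8 (mod f). (F_13[x]/(f) is a field with 13^4 = 28561 elements since f is irreducible of degree 4.)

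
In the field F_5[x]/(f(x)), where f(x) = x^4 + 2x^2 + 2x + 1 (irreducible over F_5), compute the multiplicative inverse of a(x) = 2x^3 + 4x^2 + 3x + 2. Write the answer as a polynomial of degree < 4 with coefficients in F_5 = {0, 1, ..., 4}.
a(x)^(-1) ≡ 4x^2 + 2x + 3 (mod f(x))

Since f is irreducible over F_5, F_5[x]/(f) is a field and a(x) ≠ 0 has an inverse. Apply the extended Euclidean algorithm to f(x) and a(x) in F_5[x]: f(x) = (3x + 4)·a(x) + (2x^2 + 4x + 3);  a(x) = (x)·(2x^2 + 4x + 3) + (2). The last nonzero remainder is the constant 2 = gcd(f, a) in F_5. Back-substituting through the division chain expresses 2 = s(x)·a(x) + t(x)·f(x) with s(x) ≡ 3x^2 + 4x + 1 (mod f), so (3x^2 + 4x + 1)·a(x) ≡ 2 (mod f). Multiplying by 2^(-1) ≡ 3 in F_5 gives a(x)^(-1) ≡ 3·(3x^2 + 4x + 1) ≡ 4x^2 + 2x + 3 (mod f). Check: (2x^3 + 4x^2 + 3x + 2)·(4x^2 + 2x + 3) = 3x^5 + x^3 + x^2 + 3x + 1 ≡ 1 (mod x^4 + 2x^2 + 2x + 1).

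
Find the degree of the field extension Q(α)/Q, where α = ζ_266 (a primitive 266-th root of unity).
[Q(α):Q] = 108

The minimal polynomial of ζ_266 over Q is the 266-th cyclotomic polynomial Φ_266(x), which is irreducible over Q and has degree φ(266) = 108. Hence [Q(α):Q] = φ(266) = 108.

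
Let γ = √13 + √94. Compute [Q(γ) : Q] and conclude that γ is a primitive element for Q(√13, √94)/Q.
[Q(γ) : Q] = 4 (equivalently, Q(γ) = Q(√13, √94))

Obviously Q(γ) ⊆ Q(√13, √94), and [Q(√13, √94):Q] = 4 (since 13, 94 are distinct squarefree integers > 1 with 1222 not a perfect square). To show equality we compute the minimal polynomial of γ. From γ = √13 + √94: γ^2 = 13 + 2√(1222) + 94 = 107 + 2√(1222), so γ^2 - 107 = 2√(1222); squaring, (γ^2 - 107)^2 = 4·1222, i.e. γ^4 - 214γ^2 + 11449 - 4888 = 0, i.e. γ^4 - 214γ^2 + 6561 = 0. So γ is a root of x^4 - 214x^2 + 6561. This polynomial is irreducible over Q: it has no rational root (each ±√13 ± √94 is irrational), and any factorization into two quadratics over Q would force √(1222) ∈ Q (pairing opposite roots) or √13, √94 ∈ Q (other pairings), all impossible. Hence [Q(γ):Q] = 4 = [Q(√13, √94):Q], so Q(γ) = Q(√13, √94).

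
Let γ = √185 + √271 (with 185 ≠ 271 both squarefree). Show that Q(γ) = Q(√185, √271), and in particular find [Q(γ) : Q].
[Q(γ) : Q] = 4 (equivalently, Q(γ) = Q(√185, √271))

Obviously Q(γ) ⊆ Q(√185, √271), and [Q(√185, √271):Q] = 4 (since 185, 271 are distinct squarefree integers > 1 with 50135 not a perfect square). To show equality we compute the minimal polynomial of γ. From γ = √185 + √271: γ^2 = 185 + 2√(50135) + 271 = 456 + 2√(50135), so γ^2 - 456 = 2√(50135); squaring, (γ^2 - 456)^2 = 4·50135, i.e. γ^4 - 912γ^2 + 207936 - 200540 = 0, i.e. γ^4 - 912γ^2 + 7396 = 0. So γ is a root of x^4 - 912x^2 + 7396. This polynomial is irreducible over Q: it has no rational root (each ±√185 ± √271 is irrational), and any factorization into two quadratics over Q would force √(50135) ∈ Q (pairing opposite roots) or √185, √271 ∈ Q (other pairings), all impossible. Hence [Q(γ):Q] = 4 = [Q(√185, √271):Q], so Q(γ) = Q(√185, √271).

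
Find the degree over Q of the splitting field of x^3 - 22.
[K : Q] = 6

The roots of x^3 - 22 are ∛22, ω∛22, ω^2∛22 where ω = e^(2πi/3) is a primitive cube root of unity, so K = Q(∛22, ω). Now [Q(∛22):Q] = 3 (since 22 is not a perfect cube, x^3 - 22 is irreducible) and [Q(ω):Q] = 2. Both 2 and 3 divide [K:Q], and [K:Q] ≤ 3·2 = 6, so [K:Q] = 6. (Equivalently: Q(∛22) ⊂ R but ω ∉ R, so [K : Q(∛22)] = 2.)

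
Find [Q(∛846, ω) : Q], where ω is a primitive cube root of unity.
[Q(∛846, ω) : Q] = 6

[Q(∛846):Q] = 3 (min poly x^3 - 846, irreducible since 846 is not a perfect cube). [Q(ω):Q] = 2 (min poly x^2 + x + 1). Since Q(∛846) ⊂ R and ω ∉ R, we have ω ∉ Q(∛846), so x^2 + x + 1 remains irreducible over Q(∛846) and [Q(∛846, ω) : Q(∛846)] = 2. By the tower law, [Q(∛846, ω) : Q] = 3 · 2 = 6. (In fact Q(∛846, ω) is the splitting field of x^3 - 846 over Q.)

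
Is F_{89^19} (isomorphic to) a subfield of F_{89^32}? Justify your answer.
No: F_{89^19} is not a subfield of F_{89^32}

F_{p^m} embeds in F_{p^n} iff m | n. Here 19 ∤ 32 (since 32 = 1·19 + 13 with remainder 13 ≠ 0), so F_{89^19} is not a subfield of F_{89^32}. Equivalently: if it were, the tower law would give 19 = [F_{89^19}:F_89] dividing [F_{89^32}:F_89] = 32, contradiction.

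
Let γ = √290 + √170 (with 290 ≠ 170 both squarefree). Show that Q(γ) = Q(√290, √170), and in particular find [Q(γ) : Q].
[Q(γ) : Q] = 4 (equivalently, Q(γ) = Q(√290, √170))

Obviously Q(γ) ⊆ Q(√290, √170), and [Q(√290, √170):Q] = 4 (since 290, 170 are distinct squarefree integers > 1 with 49300 not a perfect square). To show equality we compute the minimal polynomial of γ. From γ = √290 + √170: γ^2 = 290 + 2√(49300) + 170 = 460 + 2√(49300), so γ^2 - 460 = 2√(49300); squaring, (γ^2 - 460)^2 = 4·49300, i.e. γ^4 - 920γ^2 + 211600 - 197200 = 0, i.e. γ^4 - 920γ^2 + 14400 = 0. So γ is a root of x^4 - 920x^2 + 14400. This polynomial is irreducible over Q: it has no rational root (each ±√290 ± √170 is irrational), and any factorization into two quadratics over Q would force √(49300) ∈ Q (pairing opposite roots) or √290, √170 ∈ Q (other pairings), all impossible. Hence [Q(γ):Q] = 4 = [Q(√290, √170):Q], so Q(γ) = Q(√290, √170).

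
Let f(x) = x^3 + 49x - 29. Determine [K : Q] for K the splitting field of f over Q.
[K : Q] = 6

By the rational root test, any rational root of the monic integer polynomial f(x) = x^3 + 49x - 29 must be an integer dividing the constant term -29, i.e. one of ±{1, 29}. Evaluating: f(1) = 21, f(-1) = -79, f(29) = 25781, f(-29) = -25839; none is 0, so f has no rational root and is therefore irreducible over Q (a cubic with no linear factor over a field is irreducible). For an irreducible cubic, the Galois group is A_3 or S_3 according as the discriminant disc(f) = -4a^3 - 27b^2 = -4·(49)^3 - 27·(-29)^2 = -493303 is or is not a square in Q. Here disc(f) = -493303 is not a perfect square in Q, so the Galois group of f over Q is not contained in A_3 and must be all of S_3. The splitting field has degree |S_3| = 6 over Q, so [K : Q] = 6.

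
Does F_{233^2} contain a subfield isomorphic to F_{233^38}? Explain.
No: F_{233^38} is not a subfield of F_{233^2}

F_{p^m} embeds in F_{p^n} iff m | n. Here 38 ∤ 2 (since 2 = 0·38 + 2 with remainder 2 ≠ 0), so F_{233^38} is not a subfield of F_{233^2}. Equivalently: if it were, the tower law would give 38 = [F_{233^38}:F_233] dividing [F_{233^2}:F_233] = 2, contradiction.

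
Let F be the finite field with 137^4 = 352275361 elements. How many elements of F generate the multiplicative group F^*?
There are φ(352275360) = 84525056 primitive elements

F_q^* is cyclic of order q - 1 = 352275360. A cyclic group of order m has exactly φ(m) generators. Here m = 352275360 = 2^5 · 3 · 5 · 17 · 23 · 1877, so the number of primitive elements is φ(352275360) = 84525056.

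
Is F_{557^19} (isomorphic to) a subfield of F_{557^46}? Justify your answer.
No: F_{557^19} is not a subfield of F_{557^46}

F_{p^m} embeds in F_{p^n} iff m | n. Here 19 ∤ 46 (since 46 = 2·19 + 8 with remainder 8 ≠ 0), so F_{557^19} is not a subfield of F_{557^46}. Equivalently: if it were, the tower law would give 19 = [F_{557^19}:F_557] dividing [F_{557^46}:F_557] = 46, contradiction.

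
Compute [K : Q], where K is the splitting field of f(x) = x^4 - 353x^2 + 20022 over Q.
[K : Q] = 4

Solving the quadratic in x^2: x^2 = (353 ± √(353^2 - 4·20022))/2 = (353 ± √44521)/2 = (353 ± 211)/2, giving x^2 = 71 or x^2 = 282. So f(x) = (x^2 - 71)(x^2 - 282) and the roots of f are ±√71, ±√282. Hence the splitting field is K = Q(√71, √282). Since 71 and 282 are distinct squarefree integers > 1, their product 20022 is not a perfect square, so √282 ∉ Q(√71). By the tower law [K:Q] = [Q(√71,√282):Q(√71)] · [Q(√71):Q] = 2 · 2 = 4.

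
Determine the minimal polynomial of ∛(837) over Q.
m_α(x) = x^3 - 837

α satisfies α^3 = 837, so x^3 - 837 annihilates α. By the rational root test, a rational root p/q (in lowest terms) of x^3 - 837 would satisfy p^3 = 837 q^3, forcing q = 1 and p^3 = 837; but 837 is not a perfect cube, contradiction. A monic cubic over Q with no rational root is irreducible (any nontrivial factorization would include a linear factor). Hence x^3 - 837 is the minimal polynomial of α, and in particular [Q(α):Q] = 3.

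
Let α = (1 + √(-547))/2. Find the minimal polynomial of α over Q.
m_α(x) = x^2 - x + 137

From 2α - 1 = √(-547), squaring gives (2α - 1)^2 = -547, i.e. 4α^2 - 4α + 1 = -547, so α^2 - α + (1 + 547)/4 = 0. Since -547 ≡ 1 (mod 4), (1 + 547)/4 = 137 ∈ Z. The polynomial x^2 - x + 137 has discriminant 1 - 4·(137) = -547, which is not a perfect square in Q (d = -547 is squarefree and ≠ 1), so x^2 - x + 137 is irreducible over Q. It is the minimal polynomial of α.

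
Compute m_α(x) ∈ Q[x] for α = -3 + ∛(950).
m_α(x) = x^3 + 9x^2 + 27x - 923

Set β = α + 3 = ∛(950), so β^3 = 950. Then (α + 3)^3 - 950 = 0, i.e. α is a root of g(x) = (x + 3)^3 - 950 = x^3 + 9x^2 + 27x - 923. Since g(x) = h(x + 3) where h(x) = x^3 - 950, and h is irreducible over Q (because 950 is not a perfect cube, so h has no rational root, and a monic cubic with no rational root is irreducible), g is also irreducible (irreducibility is preserved under the substitution x → x + 3). Hence m_α(x) = x^3 + 9x^2 + 27x - 923.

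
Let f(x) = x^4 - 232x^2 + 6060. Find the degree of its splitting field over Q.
[K : Q] = 4

Solving the quadratic in x^2: x^2 = (232 ± √(232^2 - 4·6060))/2 = (232 ± √29584)/2 = (232 ± 172)/2, giving x^2 = 30 or x^2 = 202. So f(x) = (x^2 - 30)(x^2 - 202) and the roots of f are ±√30, ±√202. Hence the splitting field is K = Q(√30, √202). Since 30 and 202 are distinct squarefree integers > 1, their product 6060 is not a perfect square, so √202 ∉ Q(√30). By the tower law [K:Q] = [Q(√30,√202):Q(√30)] · [Q(√30):Q] = 2 · 2 = 4.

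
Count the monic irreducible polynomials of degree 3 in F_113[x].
There are 480928 monic irreducible polynomials of degree 3 over F_113

Each element of F_{113^3} that lies in no proper subfield is a root of exactly one monic irreducible of degree 3 over F_113, and each such polynomial has 3 distinct roots in F_{113^3}. By Möbius inversion the count is N_113(3) = (1/3) Σ_{d|3} μ(3/d) · 113^d = (1/3)(μ(3)·113^1 + μ(1)·113^3) = 1442784/3 = 480928.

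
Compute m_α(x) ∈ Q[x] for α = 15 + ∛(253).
m_α(x) = x^3 - 45x^2 + 675x - 3628

Set β = α - 15 = ∛(253), so β^3 = 253. Then (α - 15)^3 - 253 = 0, i.e. α is a root of g(x) = (x - 15)^3 - 253 = x^3 - 45x^2 + 675x - 3628. Since g(x) = h(x - 15) where h(x) = x^3 - 253, and h is irreducible over Q (because 253 is not a perfect cube, so h has no rational root, and a monic cubic with no rational root is irreducible), g is also irreducible (irreducibility is preserved under the substitution x → x - 15). Hence m_α(x) = x^3 - 45x^2 + 675x - 3628.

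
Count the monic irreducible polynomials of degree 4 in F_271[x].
There are 1348376760 monic irreducible polynomials of degree 4 over F_271

Each element of F_{271^4} that lies in no proper subfield is a root of exactly one monic irreducible of degree 4 over F_271, and each such polynomial has 4 distinct roots in F_{271^4}. By Möbius inversion the count is N_271(4) = (1/4) Σ_{d|4} μ(4/d) · 271^d = (1/4)(μ(4)·271^1 + μ(2)·271^2 + μ(1)·271^4) = 5393507040/4 = 1348376760.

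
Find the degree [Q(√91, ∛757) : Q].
[Q(√91, ∛757) : Q] = 6

Let L = Q(√91, ∛757). Since Q(√91) ⊂ L and [Q(√91):Q] = 2, the tower law gives 2 | [L:Q]. Likewise Q(∛757) ⊂ L with [Q(∛757):Q] = 3 (because 757 is not a perfect cube), so 3 | [L:Q]. As gcd(2,3) = 1, [L:Q] is divisible by 6. Conversely L is generated over Q by √91 and ∛757, so [L:Q] ≤ 2·3 = 6. Therefore [Q(√91, ∛757) : Q] = 6.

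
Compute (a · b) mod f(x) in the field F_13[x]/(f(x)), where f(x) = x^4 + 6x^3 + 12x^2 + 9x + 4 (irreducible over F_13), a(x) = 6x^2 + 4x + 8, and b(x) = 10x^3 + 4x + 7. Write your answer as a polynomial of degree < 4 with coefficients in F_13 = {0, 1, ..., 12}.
a · b ≡ 4x^3 + 4x^2 + 9x + 10 (mod f(x))

Multiply in F_13[x]: a(x)·b(x) = (6x^2 + 4x + 8)·(10x^3 + 4x + 7) = 8x^5 + x^4 + 6x^2 + 8x + 4. This has degree ≥ 4, so divide by f(x) over F_13: 8x^5 + x^4 + 6x^2 + 8x + 4 = (8x + 5)·(x^4 + 6x^3 + 12x^2 + 9x + 4) + (4x^3 + 4x^2 + 9x + 10). Hence a·b ≡ 4x^3 + 4x^2 + 9x + 10 (mod f). (F_13[x]/(f) is a field with 13^4 = 28561 elements since f is irreducible of degree 4.)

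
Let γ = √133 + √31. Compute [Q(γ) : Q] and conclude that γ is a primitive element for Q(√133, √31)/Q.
[Q(γ) : Q] = 4 (equivalently, Q(γ) = Q(√133, √31))

Obviously Q(γ) ⊆ Q(√133, √31), and [Q(√133, √31):Q] = 4 (since 133, 31 are distinct squarefree integers > 1 with 4123 not a perfect square). To show equality we compute the minimal polynomial of γ. From γ = √133 + √31: γ^2 = 133 + 2√(4123) + 31 = 164 + 2√(4123), so γ^2 - 164 = 2√(4123); squaring, (γ^2 - 164)^2 = 4·4123, i.e. γ^4 - 328γ^2 + 26896 - 16492 = 0, i.e. γ^4 - 328γ^2 + 10404 = 0. So γ is a root of x^4 - 328x^2 + 10404. This polynomial is irreducible over Q: it has no rational root (each ±√133 ± √31 is irrational), and any factorization into two quadratics over Q would force √(4123) ∈ Q (pairing opposite roots) or √133, √31 ∈ Q (other pairings), all impossible. Hence [Q(γ):Q] = 4 = [Q(√133, √31):Q], so Q(γ) = Q(√133, √31).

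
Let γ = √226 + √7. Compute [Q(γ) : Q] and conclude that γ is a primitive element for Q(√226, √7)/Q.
[Q(γ) : Q] = 4 (equivalently, Q(γ) = Q(√226, √7))

Obviously Q(γ) ⊆ Q(√226, √7), and [Q(√226, √7):Q] = 4 (since 226, 7 are distinct squarefree integers > 1 with 1582 not a perfect square). To show equality we compute the minimal polynomial of γ. From γ = √226 + √7: γ^2 = 226 + 2√(1582) + 7 = 233 + 2√(1582), so γ^2 - 233 = 2√(1582); squaring, (γ^2 - 233)^2 = 4·1582, i.e. γ^4 - 466γ^2 + 54289 - 6328 = 0, i.e. γ^4 - 466γ^2 + 47961 = 0. So γ is a root of x^4 - 466x^2 + 47961. This polynomial is irreducible over Q: it has no rational root (each ±√226 ± √7 is irrational), and any factorization into two quadratics over Q would force √(1582) ∈ Q (pairing opposite roots) or √226, √7 ∈ Q (other pairings), all impossible. Hence [Q(γ):Q] = 4 = [Q(√226, √7):Q], so Q(γ) = Q(√226, √7).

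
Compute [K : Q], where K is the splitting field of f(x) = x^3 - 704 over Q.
[K : Q] = 6

The roots of x^3 - 704 are ∛704, ω∛704, ω^2∛704 where ω = e^(2πi/3) is a primitive cube root of unity, so K = Q(∛704, ω). Now [Q(∛704):Q] = 3 (since 704 is not a perfect cube, x^3 - 704 is irreducible) and [Q(ω):Q] = 2. Both 2 and 3 divide [K:Q], and [K:Q] ≤ 3·2 = 6, so [K:Q] = 6. (Equivalently: Q(∛704) ⊂ R but ω ∉ R, so [K : Q(∛704)] = 2.)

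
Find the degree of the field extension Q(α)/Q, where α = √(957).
[Q(α):Q] = 2

[Q(α):Q] equals the degree of the minimal polynomial of α. Here α^2 = 957 and x^2 - 957 is irreducible (d = 957 is squarefree, ≠ 1, hence not a square), so deg(m_α) = 2. Thus [Q(α):Q] = 2.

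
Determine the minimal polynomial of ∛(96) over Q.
m_α(x) = x^3 - 96

α satisfies α^3 = 96, so x^3 - 96 annihilates α. By the rational root test, a rational root p/q (in lowest terms) of x^3 - 96 would satisfy p^3 = 96 q^3, forcing q = 1 and p^3 = 96; but 96 is not a perfect cube, contradiction. A monic cubic over Q with no rational root is irreducible (any nontrivial factorization would include a linear factor). Hence x^3 - 96 is the minimal polynomial of α, and in particular [Q(α):Q] = 3.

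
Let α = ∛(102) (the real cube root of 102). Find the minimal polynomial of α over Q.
m_α(x) = x^3 - 102

α satisfies α^3 = 102, so x^3 - 102 annihilates α. By the rational root test, a rational root p/q (in lowest terms) of x^3 - 102 would satisfy p^3 = 102 q^3, forcing q = 1 and p^3 = 102; but 102 is not a perfect cube, contradiction. A monic cubic over Q with no rational root is irreducible (any nontrivial factorization would include a linear factor). Hence x^3 - 102 is the minimal polynomial of α, and in particular [Q(α):Q] = 3.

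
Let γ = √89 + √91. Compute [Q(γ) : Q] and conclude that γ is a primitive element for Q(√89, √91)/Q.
[Q(γ) : Q] = 4 (equivalently, Q(γ) = Q(√89, √91))

Obviously Q(γ) ⊆ Q(√89, √91), and [Q(√89, √91):Q] = 4 (since 89, 91 are distinct squarefree integers > 1 with 8099 not a perfect square). To show equality we compute the minimal polynomial of γ. From γ = √89 + √91: γ^2 = 89 + 2√(8099) + 91 = 180 + 2√(8099), so γ^2 - 180 = 2√(8099); squaring, (γ^2 - 180)^2 = 4·8099, i.e. γ^4 - 360γ^2 + 32400 - 32396 = 0, i.e. γ^4 - 360γ^2 + 4 = 0. So γ is a root of x^4 - 360x^2 + 4. This polynomial is irreducible over Q: it has no rational root (each ±√89 ± √91 is irrational), and any factorization into two quadratics over Q would force √(8099) ∈ Q (pairing opposite roots) or √89, √91 ∈ Q (other pairings), all impossible. Hence [Q(γ):Q] = 4 = [Q(√89, √91):Q], so Q(γ) = Q(√89, √91).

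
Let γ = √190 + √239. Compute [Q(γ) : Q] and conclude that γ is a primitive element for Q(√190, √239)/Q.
[Q(γ) : Q] = 4 (equivalently, Q(γ) = Q(√190, √239))

Obviously Q(γ) ⊆ Q(√190, √239), and [Q(√190, √239):Q] = 4 (since 190, 239 are distinct squarefree integers > 1 with 45410 not a perfect square). To show equality we compute the minimal polynomial of γ. From γ = √190 + √239: γ^2 = 190 + 2√(45410) + 239 = 429 + 2√(45410), so γ^2 - 429 = 2√(45410); squaring, (γ^2 - 429)^2 = 4·45410, i.e. γ^4 - 858γ^2 + 184041 - 181640 = 0, i.e. γ^4 - 858γ^2 + 2401 = 0. So γ is a root of x^4 - 858x^2 + 2401. This polynomial is irreducible over Q: it has no rational root (each ±√190 ± √239 is irrational), and any factorization into two quadratics over Q would force √(45410) ∈ Q (pairing opposite roots) or √190, √239 ∈ Q (other pairings), all impossible. Hence [Q(γ):Q] = 4 = [Q(√190, √239):Q], so Q(γ) = Q(√190, √239).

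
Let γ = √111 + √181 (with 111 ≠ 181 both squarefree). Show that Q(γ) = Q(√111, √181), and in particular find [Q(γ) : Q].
[Q(γ) : Q] = 4 (equivalently, Q(γ) = Q(√111, √181))

Obviously Q(γ) ⊆ Q(√111, √181), and [Q(√111, √181):Q] = 4 (since 111, 181 are distinct squarefree integers > 1 with 20091 not a perfect square). To show equality we compute the minimal polynomial of γ. From γ = √111 + √181: γ^2 = 111 + 2√(20091) + 181 = 292 + 2√(20091), so γ^2 - 292 = 2√(20091); squaring, (γ^2 - 292)^2 = 4·20091, i.e. γ^4 - 584γ^2 + 85264 - 80364 = 0, i.e. γ^4 - 584γ^2 + 4900 = 0. So γ is a root of x^4 - 584x^2 + 4900. This polynomial is irreducible over Q: it has no rational root (each ±√111 ± √181 is irrational), and any factorization into two quadratics over Q would force √(20091) ∈ Q (pairing opposite roots) or √111, √181 ∈ Q (other pairings), all impossible. Hence [Q(γ):Q] = 4 = [Q(√111, √181):Q], so Q(γ) = Q(√111, √181).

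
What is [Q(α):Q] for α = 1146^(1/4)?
[Q(α):Q] = 4

α is a root of x^4 - 1146. By Eisenstein's criterion at the prime p = 2 (which divides the constant term 1146 but p^2 = 4 does not, since 1146 is squarefree), x^4 - 1146 is irreducible over Q. Hence [Q(α):Q] = 4.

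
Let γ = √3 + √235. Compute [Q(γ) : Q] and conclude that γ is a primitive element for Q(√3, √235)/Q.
[Q(γ) : Q] = 4 (equivalently, Q(γ) = Q(√3, √235))

Obviously Q(γ) ⊆ Q(√3, √235), and [Q(√3, √235):Q] = 4 (since 3, 235 are distinct squarefree integers > 1 with 705 not a perfect square). To show equality we compute the minimal polynomial of γ. From γ = √3 + √235: γ^2 = 3 + 2√(705) + 235 = 238 + 2√(705), so γ^2 - 238 = 2√(705); squaring, (γ^2 - 238)^2 = 4·705, i.e. γ^4 - 476γ^2 + 56644 - 2820 = 0, i.e. γ^4 - 476γ^2 + 53824 = 0. So γ is a root of x^4 - 476x^2 + 53824. This polynomial is irreducible over Q: it has no rational root (each ±√3 ± √235 is irrational), and any factorization into two quadratics over Q would force √(705) ∈ Q (pairing opposite roots) or √3, √235 ∈ Q (other pairings), all impossible. Hence [Q(γ):Q] = 4 = [Q(√3, √235):Q], so Q(γ) = Q(√3, √235).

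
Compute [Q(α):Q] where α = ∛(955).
[Q(α):Q] = 3

The minimal polynomial of α is x^3 - 955, irreducible over Q since 955 is not a perfect cube (so x^3 - 955 has no rational root). Hence [Q(α):Q] = deg(m_α) = 3.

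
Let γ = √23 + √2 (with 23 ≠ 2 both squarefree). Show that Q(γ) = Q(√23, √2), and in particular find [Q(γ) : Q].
[Q(γ) : Q] = 4 (equivalently, Q(γ) = Q(√23, √2))

Obviously Q(γ) ⊆ Q(√23, √2), and [Q(√23, √2):Q] = 4 (since 23, 2 are distinct squarefree integers > 1 with 46 not a perfect square). To show equality we compute the minimal polynomial of γ. From γ = √23 + √2: γ^2 = 23 + 2√(46) + 2 = 25 + 2√(46), so γ^2 - 25 = 2√(46); squaring, (γ^2 - 25)^2 = 4·46, i.e. γ^4 - 50γ^2 + 625 - 184 = 0, i.e. γ^4 - 50γ^2 + 441 = 0. So γ is a root of x^4 - 50x^2 + 441. This polynomial is irreducible over Q: it has no rational root (each ±√23 ± √2 is irrational), and any factorization into two quadratics over Q would force √(46) ∈ Q (pairing opposite roots) or √23, √2 ∈ Q (other pairings), all impossible. Hence [Q(γ):Q] = 4 = [Q(√23, √2):Q], so Q(γ) = Q(√23, √2).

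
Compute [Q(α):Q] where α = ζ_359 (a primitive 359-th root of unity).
[Q(α):Q] = 358

The minimal polynomial of ζ_359 over Q is the 359-th cyclotomic polynomial Φ_359(x), which is irreducible over Q and has degree φ(359) = 358. Hence [Q(α):Q] = φ(359) = 358.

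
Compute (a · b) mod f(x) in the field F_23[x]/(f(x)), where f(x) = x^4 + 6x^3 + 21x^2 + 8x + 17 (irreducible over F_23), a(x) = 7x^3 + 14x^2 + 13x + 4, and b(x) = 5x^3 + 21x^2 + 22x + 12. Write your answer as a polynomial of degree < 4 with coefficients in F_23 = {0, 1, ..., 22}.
a · b ≡ 2x^3 + 3x^2 + 6x + 5 (mod f(x))

Multiply in F_23[x]: a(x)·b(x) = (7x^3 + 14x^2 + 13x + 4)·(5x^3 + 21x^2 + 22x + 12) = 12x^6 + 10x^5 + 7x^4 + 18x^3 + 9x^2 + 14x + 2. This has degree ≥ 4, so divide by f(x) over F_23: 12x^6 + 10x^5 + 7x^4 + 18x^3 + 9x^2 + 14x + 2 = (12x^2 + 7x + 12)·(x^4 + 6x^3 + 21x^2 + 8x + 17) + (2x^3 + 3x^2 + 6x + 5). Hence a·b ≡ 2x^3 + 3x^2 + 6x + 5 (mod f). (F_23[x]/(f) is a field with 23^4 = 279841 elements since f is irreducible of degree 4.)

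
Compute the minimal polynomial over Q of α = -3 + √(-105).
m_α(x) = x^2 + 6x + 114

From α + 3 = √(-105), squaring gives (α + 3)^2 = -105, i.e. α^2 + 6α + 9 = -105, so α^2 + 6α + 114 = 0. The discriminant of x^2 + 6x + 114 is (6)^2 - 4·(114) = 36 - 456 = -420, and 4·(-105) is not a perfect square in Q since -105 is squarefree and ≠ 1. Hence x^2 + 6x + 114 is irreducible over Q and is the minimal polynomial of α.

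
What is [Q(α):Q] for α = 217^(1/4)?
[Q(α):Q] = 4

α is a root of x^4 - 217. By Eisenstein's criterion at the prime p = 7 (which divides the constant term 217 but p^2 = 49 does not, since 217 is squarefree), x^4 - 217 is irreducible over Q. Hence [Q(α):Q] = 4.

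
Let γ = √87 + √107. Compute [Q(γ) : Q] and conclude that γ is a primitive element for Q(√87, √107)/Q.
[Q(γ) : Q] = 4 (equivalently, Q(γ) = Q(√87, √107))

Obviously Q(γ) ⊆ Q(√87, √107), and [Q(√87, √107):Q] = 4 (since 87, 107 are distinct squarefree integers > 1 with 9309 not a perfect square). To show equality we compute the minimal polynomial of γ. From γ = √87 + √107: γ^2 = 87 + 2√(9309) + 107 = 194 + 2√(9309), so γ^2 - 194 = 2√(9309); squaring, (γ^2 - 194)^2 = 4·9309, i.e. γ^4 - 388γ^2 + 37636 - 37236 = 0, i.e. γ^4 - 388γ^2 + 400 = 0. So γ is a root of x^4 - 388x^2 + 400. This polynomial is irreducible over Q: it has no rational root (each ±√87 ± √107 is irrational), and any factorization into two quadratics over Q would force √(9309) ∈ Q (pairing opposite roots) or √87, √107 ∈ Q (other pairings), all impossible. Hence [Q(γ):Q] = 4 = [Q(√87, √107):Q], so Q(γ) = Q(√87, √107).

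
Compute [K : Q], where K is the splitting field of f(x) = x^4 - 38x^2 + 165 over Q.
[K : Q] = 4

Solving the quadratic in x^2: x^2 = (38 ± √(38^2 - 4·165))/2 = (38 ± √784)/2 = (38 ± 28)/2, giving x^2 = 5 or x^2 = 33. So f(x) = (x^2 - 5)(x^2 - 33) and the roots of f are ±√5, ±√33. Hence the splitting field is K = Q(√5, √33). Since 5 and 33 are distinct squarefree integers > 1, their product 165 is not a perfect square, so √33 ∉ Q(√5). By the tower law [K:Q] = [Q(√5,√33):Q(√5)] · [Q(√5):Q] = 2 · 2 = 4.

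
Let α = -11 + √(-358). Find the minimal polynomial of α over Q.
m_α(x) = x^2 + 22x + 479

From α + 11 = √(-358), squaring gives (α + 11)^2 = -358, i.e. α^2 + 22α + 121 = -358, so α^2 + 22α + 479 = 0. The discriminant of x^2 + 22x + 479 is (22)^2 - 4·(479) = 484 - 1916 = -1432, and 4·(-358) is not a perfect square in Q since -358 is squarefree and ≠ 1. Hence x^2 + 22x + 479 is irreducible over Q and is the minimal polynomial of α.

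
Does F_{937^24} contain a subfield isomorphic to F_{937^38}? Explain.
No: F_{937^38} is not a subfield of F_{937^24}

F_{p^m} embeds in F_{p^n} iff m | n. Here 38 ∤ 24 (since 24 = 0·38 + 24 with remainder 24 ≠ 0), so F_{937^38} is not a subfield of F_{937^24}. Equivalently: if it were, the tower law would give 38 = [F_{937^38}:F_937] dividing [F_{937^24}:F_937] = 24, contradiction.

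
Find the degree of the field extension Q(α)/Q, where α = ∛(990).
[Q(α):Q] = 3

The minimal polynomial of α is x^3 - 990, irreducible over Q since 990 is not a perfect cube (so x^3 - 990 has no rational root). Hence [Q(α):Q] = deg(m_α) = 3.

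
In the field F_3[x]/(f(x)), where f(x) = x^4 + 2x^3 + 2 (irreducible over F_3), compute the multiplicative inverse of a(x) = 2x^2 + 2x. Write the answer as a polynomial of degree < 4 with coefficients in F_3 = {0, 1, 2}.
a(x)^(-1) ≡ x^3 + x + 2 (mod f(x))

Since f is irreducible over F_3, F_3[x]/(f) is a field and a(x) ≠ 0 has an inverse. Apply the extended Euclidean algorithm to f(x) and a(x) in F_3[x]: f(x) = (2x^2 + 2x + 1)·a(x) + (x + 2);  a(x) = (2x + 1)·(x + 2) + (1). The last nonzero remainder is the constant 1 = gcd(f, a) in F_3. Back-substituting through the division chain expresses 1 = s(x)·a(x) + t(x)·f(x) with s(x) ≡ x^3 + x + 2 (mod f), so a(x)^(-1) ≡ s(x) = x^3 + x + 2 (mod f). Check: (2x^2 + 2x)·(x^3 + x + 2) = 2x^5 + 2x^4 + 2x^3 + x ≡ 1 (mod x^4 + 2x^3 + 2).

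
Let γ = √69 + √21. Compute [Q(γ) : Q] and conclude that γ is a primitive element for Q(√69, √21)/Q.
[Q(γ) : Q] = 4 (equivalently, Q(γ) = Q(√69, √21))

Obviously Q(γ) ⊆ Q(√69, √21), and [Q(√69, √21):Q] = 4 (since 69, 21 are distinct squarefree integers > 1 with 1449 not a perfect square). To show equality we compute the minimal polynomial of γ. From γ = √69 + √21: γ^2 = 69 + 2√(1449) + 21 = 90 + 2√(1449), so γ^2 - 90 = 2√(1449); squaring, (γ^2 - 90)^2 = 4·1449, i.e. γ^4 - 180γ^2 + 8100 - 5796 = 0, i.e. γ^4 - 180γ^2 + 2304 = 0. So γ is a root of x^4 - 180x^2 + 2304. This polynomial is irreducible over Q: it has no rational root (each ±√69 ± √21 is irrational), and any factorization into two quadratics over Q would force √(1449) ∈ Q (pairing opposite roots) or √69, √21 ∈ Q (other pairings), all impossible. Hence [Q(γ):Q] = 4 = [Q(√69, √21):Q], so Q(γ) = Q(√69, √21).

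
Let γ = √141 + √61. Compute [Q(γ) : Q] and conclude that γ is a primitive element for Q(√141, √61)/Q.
[Q(γ) : Q] = 4 (equivalently, Q(γ) = Q(√141, √61))

Obviously Q(γ) ⊆ Q(√141, √61), and [Q(√141, √61):Q] = 4 (since 141, 61 are distinct squarefree integers > 1 with 8601 not a perfect square). To show equality we compute the minimal polynomial of γ. From γ = √141 + √61: γ^2 = 141 + 2√(8601) + 61 = 202 + 2√(8601), so γ^2 - 202 = 2√(8601); squaring, (γ^2 - 202)^2 = 4·8601, i.e. γ^4 - 404γ^2 + 40804 - 34404 = 0, i.e. γ^4 - 404γ^2 + 6400 = 0. So γ is a root of x^4 - 404x^2 + 6400. This polynomial is irreducible over Q: it has no rational root (each ±√141 ± √61 is irrational), and any factorization into two quadratics over Q would force √(8601) ∈ Q (pairing opposite roots) or √141, √61 ∈ Q (other pairings), all impossible. Hence [Q(γ):Q] = 4 = [Q(√141, √61):Q], so Q(γ) = Q(√141, √61).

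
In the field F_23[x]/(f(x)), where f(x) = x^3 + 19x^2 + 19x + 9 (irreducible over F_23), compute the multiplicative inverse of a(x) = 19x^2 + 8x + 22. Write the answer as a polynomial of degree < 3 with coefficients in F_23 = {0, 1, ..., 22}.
a(x)^(-1) ≡ 9x^2 + 12x + 21 (mod f(x))

Since f is irreducible over F_23, F_23[x]/(f) is a field and a(x) ≠ 0 has an inverse. Apply the extended Euclidean algorithm to f(x) and a(x) in F_23[x]: f(x) = (17x + 12)·a(x) + (9x + 21);  a(x) = (20x + 13)·(9x + 21) + (2). The last nonzero remainder is the constant 2 = gcd(f, a) in F_23. Back-substituting through the division chain expresses 2 = s(x)·a(x) + t(x)·f(x) with s(x) ≡ 18x^2 + x + 19 (mod f), so (18x^2 + x + 19)·a(x) ≡ 2 (mod f). Multiplying by 2^(-1) ≡ 12 in F_23 gives a(x)^(-1) ≡ 12·(18x^2 + x + 19) ≡ 9x^2 + 12x + 21 (mod f). Check: (19x^2 + 8x + 22)·(9x^2 + 12x + 21) = 10x^4 + x^3 + 3x^2 + 18x + 2 ≡ 1 (mod x^3 + 19x^2 + 19x + 9).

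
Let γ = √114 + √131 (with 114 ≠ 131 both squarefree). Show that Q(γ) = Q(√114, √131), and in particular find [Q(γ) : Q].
[Q(γ) : Q] = 4 (equivalently, Q(γ) = Q(√114, √131))

Obviously Q(γ) ⊆ Q(√114, √131), and [Q(√114, √131):Q] = 4 (since 114, 131 are distinct squarefree integers > 1 with 14934 not a perfect square). To show equality we compute the minimal polynomial of γ. From γ = √114 + √131: γ^2 = 114 + 2√(14934) + 131 = 245 + 2√(14934), so γ^2 - 245 = 2√(14934); squaring, (γ^2 - 245)^2 = 4·14934, i.e. γ^4 - 490γ^2 + 60025 - 59736 = 0, i.e. γ^4 - 490γ^2 + 289 = 0. So γ is a root of x^4 - 490x^2 + 289. This polynomial is irreducible over Q: it has no rational root (each ±√114 ± √131 is irrational), and any factorization into two quadratics over Q would force √(14934) ∈ Q (pairing opposite roots) or √114, √131 ∈ Q (other pairings), all impossible. Hence [Q(γ):Q] = 4 = [Q(√114, √131):Q], so Q(γ) = Q(√114, √131).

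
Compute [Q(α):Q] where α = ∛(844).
[Q(α):Q] = 3

The minimal polynomial of α is x^3 - 844, irreducible over Q since 844 is not a perfect cube (so x^3 - 844 has no rational root). Hence [Q(α):Q] = deg(m_α) = 3.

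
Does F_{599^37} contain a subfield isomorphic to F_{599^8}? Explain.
No: F_{599^8} is not a subfield of F_{599^37}

F_{p^m} embeds in F_{p^n} iff m | n. Here 8 ∤ 37 (since 37 = 4·8 + 5 with remainder 5 ≠ 0), so F_{599^8} is not a subfield of F_{599^37}. Equivalently: if it were, the tower law would give 8 = [F_{599^8}:F_599] dividing [F_{599^37}:F_599] = 37, contradiction.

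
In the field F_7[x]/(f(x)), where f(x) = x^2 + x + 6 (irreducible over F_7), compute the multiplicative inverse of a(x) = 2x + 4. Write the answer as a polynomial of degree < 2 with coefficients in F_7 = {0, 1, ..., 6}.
a(x)^(-1) ≡ 3x + 4 (mod f(x))

Since f is irreducible over F_7, F_7[x]/(f) is a field and a(x) ≠ 0 has an inverse. Apply the extended Euclidean algorithm to f(x) and a(x) in F_7[x]: f(x) = (4x + 3)·a(x) + (1). The last nonzero remainder is the constant 1 = gcd(f, a) in F_7. Back-substituting through the division chain expresses 1 = s(x)·a(x) + t(x)·f(x) with s(x) ≡ 3x + 4 (mod f), so a(x)^(-1) ≡ s(x) = 3x + 4 (mod f). Check: (2x + 4)·(3x + 4) = 6x^2 + 6x + 2 ≡ 1 (mod x^2 + x + 6).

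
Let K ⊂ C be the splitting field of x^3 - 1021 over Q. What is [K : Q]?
[K : Q] = 6

The roots of x^3 - 1021 are ∛1021, ω∛1021, ω^2∛1021 where ω = e^(2πi/3) is a primitive cube root of unity, so K = Q(∛1021, ω). Now [Q(∛1021):Q] = 3 (since 1021 is not a perfect cube, x^3 - 1021 is irreducible) and [Q(ω):Q] = 2. Both 2 and 3 divide [K:Q], and [K:Q] ≤ 3·2 = 6, so [K:Q] = 6. (Equivalently: Q(∛1021) ⊂ R but ω ∉ R, so [K : Q(∛1021)] = 2.)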